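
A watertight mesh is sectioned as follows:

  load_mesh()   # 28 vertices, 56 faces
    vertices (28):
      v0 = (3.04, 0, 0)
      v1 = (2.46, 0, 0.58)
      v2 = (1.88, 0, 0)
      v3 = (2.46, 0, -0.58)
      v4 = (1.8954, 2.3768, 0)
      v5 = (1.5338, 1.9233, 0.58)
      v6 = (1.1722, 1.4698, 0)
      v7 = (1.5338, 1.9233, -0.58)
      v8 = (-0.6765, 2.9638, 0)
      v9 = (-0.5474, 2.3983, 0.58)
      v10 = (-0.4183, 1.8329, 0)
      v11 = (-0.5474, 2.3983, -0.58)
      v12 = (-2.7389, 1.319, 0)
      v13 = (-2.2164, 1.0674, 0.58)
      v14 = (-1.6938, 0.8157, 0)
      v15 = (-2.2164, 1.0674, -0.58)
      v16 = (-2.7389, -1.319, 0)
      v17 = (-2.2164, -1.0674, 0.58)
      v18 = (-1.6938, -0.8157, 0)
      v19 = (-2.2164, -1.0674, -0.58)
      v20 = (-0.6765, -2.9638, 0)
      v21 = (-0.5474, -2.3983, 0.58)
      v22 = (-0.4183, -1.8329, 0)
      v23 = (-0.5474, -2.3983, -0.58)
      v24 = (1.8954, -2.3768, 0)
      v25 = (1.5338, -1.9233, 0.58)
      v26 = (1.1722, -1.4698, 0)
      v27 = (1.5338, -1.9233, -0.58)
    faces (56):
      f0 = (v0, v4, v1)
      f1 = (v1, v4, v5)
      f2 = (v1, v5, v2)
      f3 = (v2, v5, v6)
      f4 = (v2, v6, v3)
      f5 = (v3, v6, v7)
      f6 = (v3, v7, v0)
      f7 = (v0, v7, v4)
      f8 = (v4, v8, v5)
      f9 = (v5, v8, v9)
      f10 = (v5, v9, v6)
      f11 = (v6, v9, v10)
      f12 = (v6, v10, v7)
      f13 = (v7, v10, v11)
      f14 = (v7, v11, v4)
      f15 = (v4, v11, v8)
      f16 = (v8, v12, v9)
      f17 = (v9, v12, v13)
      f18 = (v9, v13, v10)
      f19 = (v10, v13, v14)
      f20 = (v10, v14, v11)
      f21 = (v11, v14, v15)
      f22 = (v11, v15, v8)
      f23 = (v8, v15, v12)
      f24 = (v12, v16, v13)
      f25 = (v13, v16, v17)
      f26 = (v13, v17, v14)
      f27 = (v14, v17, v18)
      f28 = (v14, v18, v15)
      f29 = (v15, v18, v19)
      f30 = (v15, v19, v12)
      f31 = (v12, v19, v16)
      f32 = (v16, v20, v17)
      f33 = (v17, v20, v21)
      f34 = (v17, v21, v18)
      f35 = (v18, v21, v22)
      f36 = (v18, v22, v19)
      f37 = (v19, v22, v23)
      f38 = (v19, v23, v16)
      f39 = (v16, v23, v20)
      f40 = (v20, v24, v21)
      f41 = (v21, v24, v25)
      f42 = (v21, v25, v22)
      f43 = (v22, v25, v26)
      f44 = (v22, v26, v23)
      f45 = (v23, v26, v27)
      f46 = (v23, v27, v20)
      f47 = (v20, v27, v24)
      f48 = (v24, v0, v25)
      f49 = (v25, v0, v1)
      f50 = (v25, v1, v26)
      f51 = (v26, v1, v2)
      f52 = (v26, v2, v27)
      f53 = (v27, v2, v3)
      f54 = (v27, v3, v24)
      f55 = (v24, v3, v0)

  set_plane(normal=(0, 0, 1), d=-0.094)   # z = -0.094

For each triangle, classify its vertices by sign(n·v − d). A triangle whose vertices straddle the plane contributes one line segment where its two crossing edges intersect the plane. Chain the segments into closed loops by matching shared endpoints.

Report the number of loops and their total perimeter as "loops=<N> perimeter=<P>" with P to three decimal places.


Straddling triangles (28 of 56):
  (v2,v6,v3) [++-] → (1.38091, 1.23159, -0.094)–(1.974, 0, -0.094)  len=1.3670
  (v3,v6,v7) [-+-] → (1.38091, 1.23159, -0.094)–(1.2308, 1.5433, -0.094)  len=0.3460
  (v3,v7,v0) [--+] → (2.79589, 0.311707, -0.094)–(2.946, 0, -0.094)  len=0.3460
  (v0,v7,v4) [+-+] → (2.79589, 0.311707, -0.094)–(1.8368, 2.3033, -0.094)  len=2.2105
  (v6,v10,v7) [++-] → (-0.101925, 1.84755, -0.094)–(1.2308, 1.5433, -0.094)  len=1.3670
  (v7,v10,v11) [-+-] → (-0.101925, 1.84755, -0.094)–(-0.439223, 1.92453, -0.094)  len=0.3460
  (v7,v11,v4) [--+] → (1.4995, 2.38028, -0.094)–(1.8368, 2.3033, -0.094)  len=0.3460
  (v4,v11,v8) [+-+] → (1.4995, 2.38028, -0.094)–(-0.655577, 2.87215, -0.094)  len=2.2105
  (v10,v14,v11) [++-] → (-1.508, 1.07219, -0.094)–(-0.439223, 1.92453, -0.094)  len=1.3670
  (v11,v14,v15) [-+-] → (-1.508, 1.07219, -0.094)–(-1.7785, 0.856493, -0.094)  len=0.3460
  (v11,v15,v8) [--+] → (-0.92607, 2.65645, -0.094)–(-0.655577, 2.87215, -0.094)  len=0.3460
  (v8,v15,v12) [+-+] → (-0.92607, 2.65645, -0.094)–(-2.65422, 1.27822, -0.094)  len=2.2104
  (v14,v18,v15) [++-] → (-1.7785, -0.510508, -0.094)–(-1.7785, 0.856493, -0.094)  len=1.3670
  (v15,v18,v19) [-+-] → (-1.7785, -0.510508, -0.094)–(-1.7785, -0.856493, -0.094)  len=0.3460
  (v15,v19,v12) [--+] → (-2.65422, 0.932239, -0.094)–(-2.65422, 1.27822, -0.094)  len=0.3460
  (v12,v19,v16) [+-+] → (-2.65422, 0.932239, -0.094)–(-2.65422, -1.27822, -0.094)  len=2.2105
  (v18,v22,v19) [++-] → (-0.709716, -1.70884, -0.094)–(-1.7785, -0.856493, -0.094)  len=1.3670
  (v19,v22,v23) [-+-] → (-0.709716, -1.70884, -0.094)–(-0.439223, -1.92453, -0.094)  len=0.3460
  (v19,v23,v16) [--+] → (-2.38373, -1.49392, -0.094)–(-2.65422, -1.27822, -0.094)  len=0.3460
  (v16,v23,v20) [+-+] → (-2.38373, -1.49392, -0.094)–(-0.655577, -2.87215, -0.094)  len=2.2104
  (v22,v26,v23) [++-] → (0.893506, -1.62028, -0.094)–(-0.439223, -1.92453, -0.094)  len=1.3670
  (v23,v26,v27) [-+-] → (0.893506, -1.62028, -0.094)–(1.2308, -1.5433, -0.094)  len=0.3460
  (v23,v27,v20) [--+] → (-0.318279, -2.79517, -0.094)–(-0.655577, -2.87215, -0.094)  len=0.3460
  (v20,v27,v24) [+-+] → (-0.318279, -2.79517, -0.094)–(1.8368, -2.3033, -0.094)  len=2.2105
  (v26,v2,v27) [++-] → (1.82389, -0.311707, -0.094)–(1.2308, -1.5433, -0.094)  len=1.3670
  (v27,v2,v3) [-+-] → (1.82389, -0.311707, -0.094)–(1.974, 0, -0.094)  len=0.3460
  (v27,v3,v24) [--+] → (1.9869, -1.99159, -0.094)–(1.8368, -2.3033, -0.094)  len=0.3460
  (v24,v3,v0) [+-+] → (1.9869, -1.99159, -0.094)–(2.946, 0, -0.094)  len=2.2105

Chained into 2 loop(s):
  loop 1: 14 segments, perimeter = 11.9908
  loop 2: 14 segments, perimeter = 17.8951
Total perimeter = 29.886

loops=2 perimeter=29.886


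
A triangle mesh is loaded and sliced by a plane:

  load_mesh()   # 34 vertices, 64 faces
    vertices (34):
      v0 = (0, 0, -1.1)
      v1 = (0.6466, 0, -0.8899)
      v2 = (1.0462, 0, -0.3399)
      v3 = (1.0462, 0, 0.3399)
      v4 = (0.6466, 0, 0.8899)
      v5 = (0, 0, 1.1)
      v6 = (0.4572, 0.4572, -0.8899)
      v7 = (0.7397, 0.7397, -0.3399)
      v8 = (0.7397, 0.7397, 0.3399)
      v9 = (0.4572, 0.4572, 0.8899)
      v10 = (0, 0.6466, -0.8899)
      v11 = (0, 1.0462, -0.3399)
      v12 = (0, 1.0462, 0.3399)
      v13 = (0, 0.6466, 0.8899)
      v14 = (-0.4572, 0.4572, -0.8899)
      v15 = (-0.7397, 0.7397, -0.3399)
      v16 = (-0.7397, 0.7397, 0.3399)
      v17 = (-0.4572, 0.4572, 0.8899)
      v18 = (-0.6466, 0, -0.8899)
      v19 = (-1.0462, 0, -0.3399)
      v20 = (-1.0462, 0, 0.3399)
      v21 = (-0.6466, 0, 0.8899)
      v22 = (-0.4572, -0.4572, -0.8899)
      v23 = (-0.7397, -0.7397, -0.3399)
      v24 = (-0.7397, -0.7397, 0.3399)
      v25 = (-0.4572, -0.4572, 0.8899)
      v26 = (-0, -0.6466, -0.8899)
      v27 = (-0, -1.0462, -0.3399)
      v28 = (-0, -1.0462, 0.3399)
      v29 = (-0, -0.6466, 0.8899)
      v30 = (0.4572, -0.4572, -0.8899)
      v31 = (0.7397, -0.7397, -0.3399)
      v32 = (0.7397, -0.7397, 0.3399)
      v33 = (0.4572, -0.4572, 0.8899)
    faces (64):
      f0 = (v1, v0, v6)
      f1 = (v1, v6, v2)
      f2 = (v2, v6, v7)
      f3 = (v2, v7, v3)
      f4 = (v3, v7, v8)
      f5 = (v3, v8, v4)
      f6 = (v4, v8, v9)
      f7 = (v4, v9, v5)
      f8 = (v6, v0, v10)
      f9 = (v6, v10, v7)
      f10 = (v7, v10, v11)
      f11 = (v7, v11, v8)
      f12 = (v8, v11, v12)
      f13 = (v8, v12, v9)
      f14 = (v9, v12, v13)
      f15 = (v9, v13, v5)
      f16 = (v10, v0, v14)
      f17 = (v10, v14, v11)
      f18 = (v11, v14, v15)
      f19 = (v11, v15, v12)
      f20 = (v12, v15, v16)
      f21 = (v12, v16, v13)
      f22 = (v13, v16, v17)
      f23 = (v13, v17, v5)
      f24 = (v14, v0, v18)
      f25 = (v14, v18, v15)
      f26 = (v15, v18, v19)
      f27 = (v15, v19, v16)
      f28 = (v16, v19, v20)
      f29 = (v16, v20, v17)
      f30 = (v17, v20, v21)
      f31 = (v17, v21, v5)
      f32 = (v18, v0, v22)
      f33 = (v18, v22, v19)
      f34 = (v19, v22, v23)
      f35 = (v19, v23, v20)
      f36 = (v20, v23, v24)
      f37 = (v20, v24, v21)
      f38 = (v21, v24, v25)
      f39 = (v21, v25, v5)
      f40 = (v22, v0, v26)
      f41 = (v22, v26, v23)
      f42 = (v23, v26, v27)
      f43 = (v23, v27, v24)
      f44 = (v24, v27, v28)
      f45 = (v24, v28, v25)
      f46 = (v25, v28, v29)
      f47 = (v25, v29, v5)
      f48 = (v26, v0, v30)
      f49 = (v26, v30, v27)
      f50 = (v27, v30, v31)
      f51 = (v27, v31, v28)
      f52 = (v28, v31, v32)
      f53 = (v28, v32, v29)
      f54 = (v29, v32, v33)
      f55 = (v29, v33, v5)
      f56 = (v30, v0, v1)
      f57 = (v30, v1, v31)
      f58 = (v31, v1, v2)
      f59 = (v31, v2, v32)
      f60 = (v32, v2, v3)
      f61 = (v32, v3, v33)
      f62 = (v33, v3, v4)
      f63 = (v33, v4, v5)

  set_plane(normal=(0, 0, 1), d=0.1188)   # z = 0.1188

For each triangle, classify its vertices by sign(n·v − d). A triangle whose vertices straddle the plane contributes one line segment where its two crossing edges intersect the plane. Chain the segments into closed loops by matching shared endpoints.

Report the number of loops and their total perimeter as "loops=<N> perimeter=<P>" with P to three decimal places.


loops=1 perimeter=6.405

Straddling triangles (16 of 64):
  (v2,v7,v3) [--+] → (0.946513, 0.240582, 0.1188)–(1.0462, 0, 0.1188)  len=0.2604
  (v3,v7,v8) [+-+] → (0.946513, 0.240582, 0.1188)–(0.7397, 0.7397, 0.1188)  len=0.5403
  (v7,v11,v8) [--+] → (0.499118, 0.839387, 0.1188)–(0.7397, 0.7397, 0.1188)  len=0.2604
  (v8,v11,v12) [+-+] → (0.499118, 0.839387, 0.1188)–(0, 1.0462, 0.1188)  len=0.5403
  (v11,v15,v12) [--+] → (-0.240582, 0.946513, 0.1188)–(0, 1.0462, 0.1188)  len=0.2604
  (v12,v15,v16) [+-+] → (-0.240582, 0.946513, 0.1188)–(-0.7397, 0.7397, 0.1188)  len=0.5403
  (v15,v19,v16) [--+] → (-0.839387, 0.499118, 0.1188)–(-0.7397, 0.7397, 0.1188)  len=0.2604
  (v16,v19,v20) [+-+] → (-0.839387, 0.499118, 0.1188)–(-1.0462, 0, 0.1188)  len=0.5403
  (v19,v23,v20) [--+] → (-0.946513, -0.240582, 0.1188)–(-1.0462, 0, 0.1188)  len=0.2604
  (v20,v23,v24) [+-+] → (-0.946513, -0.240582, 0.1188)–(-0.7397, -0.7397, 0.1188)  len=0.5403
  (v23,v27,v24) [--+] → (-0.499118, -0.839387, 0.1188)–(-0.7397, -0.7397, 0.1188)  len=0.2604
  (v24,v27,v28) [+-+] → (-0.499118, -0.839387, 0.1188)–(0, -1.0462, 0.1188)  len=0.5403
  (v27,v31,v28) [--+] → (0.240582, -0.946513, 0.1188)–(0, -1.0462, 0.1188)  len=0.2604
  (v28,v31,v32) [+-+] → (0.240582, -0.946513, 0.1188)–(0.7397, -0.7397, 0.1188)  len=0.5403
  (v31,v2,v32) [--+] → (0.839387, -0.499118, 0.1188)–(0.7397, -0.7397, 0.1188)  len=0.2604
  (v32,v2,v3) [+-+] → (0.839387, -0.499118, 0.1188)–(1.0462, 0, 0.1188)  len=0.5403

Chained into 1 loop(s):
  loop 1: 16 segments, perimeter = 6.4055
Total perimeter = 6.405


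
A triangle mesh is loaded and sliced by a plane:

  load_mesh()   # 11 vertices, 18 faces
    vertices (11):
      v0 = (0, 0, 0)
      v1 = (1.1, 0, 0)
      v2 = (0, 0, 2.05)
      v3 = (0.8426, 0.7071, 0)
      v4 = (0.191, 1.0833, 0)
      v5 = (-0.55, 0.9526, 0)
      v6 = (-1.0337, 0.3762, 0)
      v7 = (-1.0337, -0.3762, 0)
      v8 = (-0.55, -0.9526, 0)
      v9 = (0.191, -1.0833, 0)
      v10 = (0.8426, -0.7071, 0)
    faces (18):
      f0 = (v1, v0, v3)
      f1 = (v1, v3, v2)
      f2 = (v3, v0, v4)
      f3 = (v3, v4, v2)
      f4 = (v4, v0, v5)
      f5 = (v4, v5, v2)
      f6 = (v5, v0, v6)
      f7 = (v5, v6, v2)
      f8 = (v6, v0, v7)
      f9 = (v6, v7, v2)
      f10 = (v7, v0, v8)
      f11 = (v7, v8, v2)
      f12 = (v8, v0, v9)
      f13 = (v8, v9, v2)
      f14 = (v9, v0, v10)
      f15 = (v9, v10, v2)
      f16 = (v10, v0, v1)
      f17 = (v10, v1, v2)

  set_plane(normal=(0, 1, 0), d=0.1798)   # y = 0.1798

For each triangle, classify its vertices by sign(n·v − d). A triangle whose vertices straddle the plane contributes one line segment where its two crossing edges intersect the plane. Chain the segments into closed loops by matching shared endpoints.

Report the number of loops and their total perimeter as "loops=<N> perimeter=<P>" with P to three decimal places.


loops=1 perimeter=6.112

Straddling triangles (10 of 18):
  (v1,v0,v3) [--+] → (0.214255, 0.1798, 0)–(1.03455, 0.1798, 0)  len=0.8203
  (v1,v3,v2) [-+-] → (1.03455, 0.1798, 0)–(0.214255, 0.1798, 1.52873)  len=1.7349
  (v3,v0,v4) [+-+] → (0.214255, 0.1798, 0)–(0.0317011, 0.1798, 0)  len=0.1826
  (v3,v4,v2) [++-] → (0.0317011, 0.1798, 1.70975)–(0.214255, 0.1798, 1.52873)  len=0.2571
  (v4,v0,v5) [+-+] → (0.0317011, 0.1798, 0)–(-0.103811, 0.1798, 0)  len=0.1355
  (v4,v5,v2) [++-] → (-0.103811, 0.1798, 1.66307)–(0.0317011, 0.1798, 1.70975)  len=0.1433
  (v5,v0,v6) [+-+] → (-0.103811, 0.1798, 0)–(-0.494044, 0.1798, 0)  len=0.3902
  (v5,v6,v2) [++-] → (-0.494044, 0.1798, 1.07023)–(-0.103811, 0.1798, 1.66307)  len=0.7097
  (v6,v0,v7) [+--] → (-0.494044, 0.1798, 0)–(-1.0337, 0.1798, 0)  len=0.5397
  (v6,v7,v2) [+--] → (-1.0337, 0.1798, 0)–(-0.494044, 0.1798, 1.07023)  len=1.1986

Chained into 1 loop(s):
  loop 1: 10 segments, perimeter = 6.1119
Total perimeter = 6.112


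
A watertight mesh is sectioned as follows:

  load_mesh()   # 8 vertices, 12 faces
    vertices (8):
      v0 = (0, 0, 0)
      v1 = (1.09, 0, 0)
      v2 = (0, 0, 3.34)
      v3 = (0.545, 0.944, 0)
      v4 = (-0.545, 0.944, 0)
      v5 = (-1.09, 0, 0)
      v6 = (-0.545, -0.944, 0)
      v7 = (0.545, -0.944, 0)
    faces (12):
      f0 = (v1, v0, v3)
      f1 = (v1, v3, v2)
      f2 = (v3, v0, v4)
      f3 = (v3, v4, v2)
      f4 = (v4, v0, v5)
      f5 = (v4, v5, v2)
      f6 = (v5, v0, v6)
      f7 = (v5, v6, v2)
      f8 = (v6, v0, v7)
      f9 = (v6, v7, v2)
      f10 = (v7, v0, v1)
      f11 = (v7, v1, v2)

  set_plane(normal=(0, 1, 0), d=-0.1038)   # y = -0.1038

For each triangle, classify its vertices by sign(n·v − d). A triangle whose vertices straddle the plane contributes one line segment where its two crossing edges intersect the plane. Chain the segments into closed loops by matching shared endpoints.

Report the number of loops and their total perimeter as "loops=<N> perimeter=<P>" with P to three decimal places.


Straddling triangles (6 of 12):
  (v5,v0,v6) [++-] → (-0.0599269, -0.1038, 0)–(-1.03007, -0.1038, 0)  len=0.9701
  (v5,v6,v2) [+-+] → (-1.03007, -0.1038, 0)–(-0.0599269, -0.1038, 2.97274)  len=3.1270
  (v6,v0,v7) [-+-] → (-0.0599269, -0.1038, 0)–(0.0599269, -0.1038, 0)  len=0.1199
  (v6,v7,v2) [--+] → (0.0599269, -0.1038, 2.97274)–(-0.0599269, -0.1038, 2.97274)  len=0.1199
  (v7,v0,v1) [-++] → (0.0599269, -0.1038, 0)–(1.03007, -0.1038, 0)  len=0.9701
  (v7,v1,v2) [-++] → (1.03007, -0.1038, 0)–(0.0599269, -0.1038, 2.97274)  len=3.1270

Chained into 1 loop(s):
  loop 1: 6 segments, perimeter = 8.4341
Total perimeter = 8.434

loops=1 perimeter=8.434


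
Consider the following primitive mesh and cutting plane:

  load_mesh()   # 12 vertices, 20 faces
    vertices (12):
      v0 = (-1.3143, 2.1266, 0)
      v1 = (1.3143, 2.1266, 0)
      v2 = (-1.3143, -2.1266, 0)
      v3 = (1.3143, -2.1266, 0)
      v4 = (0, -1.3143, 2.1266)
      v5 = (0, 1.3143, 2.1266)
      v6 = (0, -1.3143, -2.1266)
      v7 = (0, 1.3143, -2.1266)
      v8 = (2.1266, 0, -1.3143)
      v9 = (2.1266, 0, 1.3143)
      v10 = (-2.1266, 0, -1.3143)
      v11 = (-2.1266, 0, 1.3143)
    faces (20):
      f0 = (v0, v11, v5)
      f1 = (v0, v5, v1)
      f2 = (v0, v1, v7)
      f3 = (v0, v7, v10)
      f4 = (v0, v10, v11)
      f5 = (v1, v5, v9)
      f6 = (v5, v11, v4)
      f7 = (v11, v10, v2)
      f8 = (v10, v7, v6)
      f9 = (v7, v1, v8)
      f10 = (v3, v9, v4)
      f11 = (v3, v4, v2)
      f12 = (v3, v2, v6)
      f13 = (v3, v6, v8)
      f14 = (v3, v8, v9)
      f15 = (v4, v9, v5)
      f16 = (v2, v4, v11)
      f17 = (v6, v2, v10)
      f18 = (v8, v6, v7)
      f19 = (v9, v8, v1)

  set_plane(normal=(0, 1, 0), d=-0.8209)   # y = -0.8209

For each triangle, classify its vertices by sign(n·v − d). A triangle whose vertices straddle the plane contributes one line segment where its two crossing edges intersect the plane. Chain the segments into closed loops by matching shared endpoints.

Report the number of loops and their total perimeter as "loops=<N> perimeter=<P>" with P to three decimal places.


loops=1 perimeter=12.386

Straddling triangles (10 of 20):
  (v5,v11,v4) [++-] → (-0.798345, -0.8209, 1.82166)–(0, -0.8209, 2.1266)  len=0.8546
  (v11,v10,v2) [++-] → (-1.81304, -0.8209, -0.80696)–(-1.81304, -0.8209, 0.80696)  len=1.6139
  (v10,v7,v6) [++-] → (0, -0.8209, -2.1266)–(-0.798345, -0.8209, -1.82166)  len=0.8546
  (v3,v9,v4) [-+-] → (1.81304, -0.8209, 0.80696)–(0.798345, -0.8209, 1.82166)  len=1.4350
  (v3,v6,v8) [--+] → (0.798345, -0.8209, -1.82166)–(1.81304, -0.8209, -0.80696)  len=1.4350
  (v3,v8,v9) [-++] → (1.81304, -0.8209, -0.80696)–(1.81304, -0.8209, 0.80696)  len=1.6139
  (v4,v9,v5) [-++] → (0.798345, -0.8209, 1.82166)–(0, -0.8209, 2.1266)  len=0.8546
  (v2,v4,v11) [--+] → (-0.798345, -0.8209, 1.82166)–(-1.81304, -0.8209, 0.80696)  len=1.4350
  (v6,v2,v10) [--+] → (-1.81304, -0.8209, -0.80696)–(-0.798345, -0.8209, -1.82166)  len=1.4350
  (v8,v6,v7) [+-+] → (0.798345, -0.8209, -1.82166)–(0, -0.8209, -2.1266)  len=0.8546

Chained into 1 loop(s):
  loop 1: 10 segments, perimeter = 12.3862
Total perimeter = 12.386


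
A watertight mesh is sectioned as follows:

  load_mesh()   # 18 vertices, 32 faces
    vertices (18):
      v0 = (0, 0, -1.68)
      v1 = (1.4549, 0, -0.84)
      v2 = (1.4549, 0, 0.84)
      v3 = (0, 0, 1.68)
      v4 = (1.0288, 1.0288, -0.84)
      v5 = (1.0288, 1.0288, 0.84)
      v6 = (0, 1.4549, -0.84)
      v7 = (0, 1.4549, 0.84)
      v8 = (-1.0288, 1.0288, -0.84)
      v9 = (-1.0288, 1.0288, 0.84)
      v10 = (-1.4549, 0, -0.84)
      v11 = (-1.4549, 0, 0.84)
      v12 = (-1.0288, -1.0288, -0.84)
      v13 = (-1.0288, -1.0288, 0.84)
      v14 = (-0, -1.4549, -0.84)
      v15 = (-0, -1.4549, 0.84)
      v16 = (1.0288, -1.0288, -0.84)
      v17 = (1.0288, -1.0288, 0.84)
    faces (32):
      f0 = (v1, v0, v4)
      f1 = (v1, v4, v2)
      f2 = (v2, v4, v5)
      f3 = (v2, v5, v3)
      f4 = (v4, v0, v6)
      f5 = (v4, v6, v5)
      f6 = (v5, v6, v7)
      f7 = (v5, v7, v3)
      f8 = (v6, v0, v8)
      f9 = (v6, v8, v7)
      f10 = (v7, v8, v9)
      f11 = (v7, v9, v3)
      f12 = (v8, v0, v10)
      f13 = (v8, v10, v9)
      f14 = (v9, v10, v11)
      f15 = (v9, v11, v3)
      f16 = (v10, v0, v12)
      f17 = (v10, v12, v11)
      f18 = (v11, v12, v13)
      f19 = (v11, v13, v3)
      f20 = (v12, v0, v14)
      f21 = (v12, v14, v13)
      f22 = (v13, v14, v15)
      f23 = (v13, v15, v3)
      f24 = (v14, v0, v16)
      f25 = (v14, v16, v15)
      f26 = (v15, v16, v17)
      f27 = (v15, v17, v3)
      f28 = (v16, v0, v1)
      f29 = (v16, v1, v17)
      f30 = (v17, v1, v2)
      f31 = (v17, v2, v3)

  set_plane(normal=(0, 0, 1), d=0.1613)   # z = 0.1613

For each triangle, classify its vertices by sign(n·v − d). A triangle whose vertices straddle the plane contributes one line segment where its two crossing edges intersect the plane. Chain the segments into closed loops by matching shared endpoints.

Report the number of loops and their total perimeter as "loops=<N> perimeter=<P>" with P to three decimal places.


Straddling triangles (16 of 32):
  (v1,v4,v2) [--+] → (1.28276, 0.415623, 0.1613)–(1.4549, 0, 0.1613)  len=0.4499
  (v2,v4,v5) [+-+] → (1.28276, 0.415623, 0.1613)–(1.0288, 1.0288, 0.1613)  len=0.6637
  (v4,v6,v5) [--+] → (0.613177, 1.20094, 0.1613)–(1.0288, 1.0288, 0.1613)  len=0.4499
  (v5,v6,v7) [+-+] → (0.613177, 1.20094, 0.1613)–(0, 1.4549, 0.1613)  len=0.6637
  (v6,v8,v7) [--+] → (-0.415623, 1.28276, 0.1613)–(0, 1.4549, 0.1613)  len=0.4499
  (v7,v8,v9) [+-+] → (-0.415623, 1.28276, 0.1613)–(-1.0288, 1.0288, 0.1613)  len=0.6637
  (v8,v10,v9) [--+] → (-1.20094, 0.613177, 0.1613)–(-1.0288, 1.0288, 0.1613)  len=0.4499
  (v9,v10,v11) [+-+] → (-1.20094, 0.613177, 0.1613)–(-1.4549, 0, 0.1613)  len=0.6637
  (v10,v12,v11) [--+] → (-1.28276, -0.415623, 0.1613)–(-1.4549, 0, 0.1613)  len=0.4499
  (v11,v12,v13) [+-+] → (-1.28276, -0.415623, 0.1613)–(-1.0288, -1.0288, 0.1613)  len=0.6637
  (v12,v14,v13) [--+] → (-0.613177, -1.20094, 0.1613)–(-1.0288, -1.0288, 0.1613)  len=0.4499
  (v13,v14,v15) [+-+] → (-0.613177, -1.20094, 0.1613)–(0, -1.4549, 0.1613)  len=0.6637
  (v14,v16,v15) [--+] → (0.415623, -1.28276, 0.1613)–(0, -1.4549, 0.1613)  len=0.4499
  (v15,v16,v17) [+-+] → (0.415623, -1.28276, 0.1613)–(1.0288, -1.0288, 0.1613)  len=0.6637
  (v16,v1,v17) [--+] → (1.20094, -0.613177, 0.1613)–(1.0288, -1.0288, 0.1613)  len=0.4499
  (v17,v1,v2) [+-+] → (1.20094, -0.613177, 0.1613)–(1.4549, 0, 0.1613)  len=0.6637

Chained into 1 loop(s):
  loop 1: 16 segments, perimeter = 8.9084
Total perimeter = 8.908

loops=1 perimeter=8.908


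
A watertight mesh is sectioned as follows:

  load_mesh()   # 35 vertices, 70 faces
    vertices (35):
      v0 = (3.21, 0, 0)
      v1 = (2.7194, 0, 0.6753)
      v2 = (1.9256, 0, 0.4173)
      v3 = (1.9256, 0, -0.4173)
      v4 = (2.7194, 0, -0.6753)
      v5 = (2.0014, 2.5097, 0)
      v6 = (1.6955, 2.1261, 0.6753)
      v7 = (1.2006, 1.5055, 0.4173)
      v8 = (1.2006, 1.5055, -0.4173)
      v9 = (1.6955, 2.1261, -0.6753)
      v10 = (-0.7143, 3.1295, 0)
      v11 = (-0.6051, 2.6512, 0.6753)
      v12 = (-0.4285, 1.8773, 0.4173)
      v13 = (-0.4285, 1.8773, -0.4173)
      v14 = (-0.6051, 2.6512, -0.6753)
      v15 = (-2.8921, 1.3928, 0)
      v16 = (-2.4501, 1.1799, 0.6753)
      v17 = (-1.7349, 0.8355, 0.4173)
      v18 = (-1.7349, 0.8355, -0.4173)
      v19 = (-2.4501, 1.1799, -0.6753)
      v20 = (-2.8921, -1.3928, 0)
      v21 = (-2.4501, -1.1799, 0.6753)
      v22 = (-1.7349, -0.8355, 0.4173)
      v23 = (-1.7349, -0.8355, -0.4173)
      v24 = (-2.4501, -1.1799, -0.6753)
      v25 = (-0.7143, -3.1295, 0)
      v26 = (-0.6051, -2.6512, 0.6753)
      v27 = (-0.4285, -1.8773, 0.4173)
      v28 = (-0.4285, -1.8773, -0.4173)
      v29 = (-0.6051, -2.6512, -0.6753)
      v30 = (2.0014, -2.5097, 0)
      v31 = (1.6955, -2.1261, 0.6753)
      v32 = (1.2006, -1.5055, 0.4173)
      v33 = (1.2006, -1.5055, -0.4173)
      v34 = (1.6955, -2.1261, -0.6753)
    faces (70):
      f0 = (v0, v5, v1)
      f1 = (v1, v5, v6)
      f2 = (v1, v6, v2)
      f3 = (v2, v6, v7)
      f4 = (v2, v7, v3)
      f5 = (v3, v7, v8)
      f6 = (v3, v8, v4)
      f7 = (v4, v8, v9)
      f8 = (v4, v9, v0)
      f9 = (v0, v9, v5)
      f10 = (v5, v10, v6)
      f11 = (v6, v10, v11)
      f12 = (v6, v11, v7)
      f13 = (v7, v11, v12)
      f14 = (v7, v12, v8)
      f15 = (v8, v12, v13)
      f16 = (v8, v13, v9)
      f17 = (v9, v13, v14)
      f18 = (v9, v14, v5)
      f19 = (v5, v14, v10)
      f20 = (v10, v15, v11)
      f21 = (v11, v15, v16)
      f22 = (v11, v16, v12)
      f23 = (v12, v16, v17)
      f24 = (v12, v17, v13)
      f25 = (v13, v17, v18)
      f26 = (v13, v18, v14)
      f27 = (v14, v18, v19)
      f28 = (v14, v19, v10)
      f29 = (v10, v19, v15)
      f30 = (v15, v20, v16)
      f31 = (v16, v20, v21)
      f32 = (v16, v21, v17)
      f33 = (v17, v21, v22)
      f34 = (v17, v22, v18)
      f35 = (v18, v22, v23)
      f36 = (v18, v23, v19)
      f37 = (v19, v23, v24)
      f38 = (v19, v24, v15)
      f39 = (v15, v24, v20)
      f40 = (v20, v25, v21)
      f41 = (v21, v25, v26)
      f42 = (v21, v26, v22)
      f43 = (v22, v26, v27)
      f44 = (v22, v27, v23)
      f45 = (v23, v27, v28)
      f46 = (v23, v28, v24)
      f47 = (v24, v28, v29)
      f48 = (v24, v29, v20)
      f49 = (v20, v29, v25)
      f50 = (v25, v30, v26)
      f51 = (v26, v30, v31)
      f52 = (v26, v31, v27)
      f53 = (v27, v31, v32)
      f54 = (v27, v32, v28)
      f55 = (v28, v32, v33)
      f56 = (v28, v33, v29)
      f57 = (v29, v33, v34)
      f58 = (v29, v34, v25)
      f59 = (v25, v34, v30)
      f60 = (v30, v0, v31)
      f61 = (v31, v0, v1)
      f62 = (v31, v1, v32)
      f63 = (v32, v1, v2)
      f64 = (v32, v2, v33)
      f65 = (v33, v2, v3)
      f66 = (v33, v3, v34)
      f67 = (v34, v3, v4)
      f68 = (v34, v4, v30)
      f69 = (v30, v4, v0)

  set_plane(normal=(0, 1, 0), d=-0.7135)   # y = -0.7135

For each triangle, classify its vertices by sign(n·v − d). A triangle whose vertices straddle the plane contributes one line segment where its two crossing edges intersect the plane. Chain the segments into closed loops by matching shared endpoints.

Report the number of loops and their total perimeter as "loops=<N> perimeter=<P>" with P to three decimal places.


Straddling triangles (20 of 70):
  (v15,v20,v16) [+-+] → (-2.8921, -0.7135, 0)–(-2.77539, -0.7135, 0.178307)  len=0.2131
  (v16,v20,v21) [+--] → (-2.77539, -0.7135, 0.178307)–(-2.4501, -0.7135, 0.6753)  len=0.5940
  (v16,v21,v17) [+-+] → (-2.4501, -0.7135, 0.6753)–(-2.28459, -0.7135, 0.615594)  len=0.1760
  (v17,v21,v22) [+--] → (-2.28459, -0.7135, 0.615594)–(-1.7349, -0.7135, 0.4173)  len=0.5844
  (v17,v22,v18) [+-+] → (-1.7349, -0.7135, 0.4173)–(-1.7349, -0.7135, 0.356366)  len=0.0609
  (v18,v22,v23) [+--] → (-1.7349, -0.7135, 0.356366)–(-1.7349, -0.7135, -0.4173)  len=0.7737
  (v18,v23,v19) [+-+] → (-1.7349, -0.7135, -0.4173)–(-1.77819, -0.7135, -0.432918)  len=0.0460
  (v19,v23,v24) [+--] → (-1.77819, -0.7135, -0.432918)–(-2.4501, -0.7135, -0.6753)  len=0.7143
  (v19,v24,v15) [+-+] → (-2.4501, -0.7135, -0.6753)–(-2.53023, -0.7135, -0.552876)  len=0.1463
  (v15,v24,v20) [+--] → (-2.53023, -0.7135, -0.552876)–(-2.8921, -0.7135, 0)  len=0.6608
  (v30,v0,v31) [-+-] → (2.8664, -0.7135, 0)–(2.70175, -0.7135, 0.226625)  len=0.2801
  (v31,v0,v1) [-++] → (2.70175, -0.7135, 0.226625)–(2.37579, -0.7135, 0.6753)  len=0.5546
  (v31,v1,v32) [-+-] → (2.37579, -0.7135, 0.6753)–(1.9996, -0.7135, 0.553026)  len=0.3956
  (v32,v1,v2) [-++] → (1.9996, -0.7135, 0.553026)–(1.582, -0.7135, 0.4173)  len=0.4391
  (v32,v2,v33) [-+-] → (1.582, -0.7135, 0.4173)–(1.582, -0.7135, 0.0217589)  len=0.3955
  (v33,v2,v3) [-++] → (1.582, -0.7135, 0.0217589)–(1.582, -0.7135, -0.4173)  len=0.4391
  (v33,v3,v34) [-+-] → (1.582, -0.7135, -0.4173)–(1.84838, -0.7135, -0.503882)  len=0.2801
  (v34,v3,v4) [-++] → (1.84838, -0.7135, -0.503882)–(2.37579, -0.7135, -0.6753)  len=0.5546
  (v34,v4,v30) [-+-] → (2.37579, -0.7135, -0.6753)–(2.51527, -0.7135, -0.483314)  len=0.2373
  (v30,v4,v0) [-++] → (2.51527, -0.7135, -0.483314)–(2.8664, -0.7135, 0)  len=0.5974

Chained into 2 loop(s):
  loop 1: 10 segments, perimeter = 3.9694
  loop 2: 10 segments, perimeter = 4.1733
Total perimeter = 8.143

loops=2 perimeter=8.143


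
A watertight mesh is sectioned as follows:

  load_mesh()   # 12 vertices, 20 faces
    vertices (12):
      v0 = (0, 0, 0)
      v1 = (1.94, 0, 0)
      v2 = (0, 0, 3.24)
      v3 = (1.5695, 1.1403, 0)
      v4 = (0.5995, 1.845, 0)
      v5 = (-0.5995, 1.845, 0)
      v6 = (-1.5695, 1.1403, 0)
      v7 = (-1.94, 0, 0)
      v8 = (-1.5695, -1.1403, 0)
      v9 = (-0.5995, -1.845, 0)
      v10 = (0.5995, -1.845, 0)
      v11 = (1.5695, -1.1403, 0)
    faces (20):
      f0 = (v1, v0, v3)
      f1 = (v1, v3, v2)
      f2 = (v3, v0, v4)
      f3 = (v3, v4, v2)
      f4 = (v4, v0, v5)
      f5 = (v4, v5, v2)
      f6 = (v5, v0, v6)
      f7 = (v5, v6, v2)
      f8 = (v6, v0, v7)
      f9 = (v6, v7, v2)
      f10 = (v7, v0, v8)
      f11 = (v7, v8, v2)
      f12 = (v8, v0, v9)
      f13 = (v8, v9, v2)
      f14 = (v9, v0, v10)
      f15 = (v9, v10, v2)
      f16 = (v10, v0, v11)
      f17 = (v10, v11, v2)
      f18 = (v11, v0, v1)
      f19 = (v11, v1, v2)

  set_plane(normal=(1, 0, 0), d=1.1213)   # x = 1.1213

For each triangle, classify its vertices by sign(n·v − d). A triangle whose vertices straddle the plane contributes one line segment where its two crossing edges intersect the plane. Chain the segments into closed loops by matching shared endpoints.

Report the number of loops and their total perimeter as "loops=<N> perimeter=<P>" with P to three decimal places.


loops=1 perimeter=7.049

Straddling triangles (8 of 20):
  (v1,v0,v3) [+-+] → (1.1213, 0, 0)–(1.1213, 0.814666, 0)  len=0.8147
  (v1,v3,v2) [++-] → (1.1213, 0.814666, 0.925242)–(1.1213, 0, 1.36731)  len=0.9269
  (v3,v0,v4) [+--] → (1.1213, 0.814666, 0)–(1.1213, 1.46591, 0)  len=0.6512
  (v3,v4,v2) [+--] → (1.1213, 1.46591, 0)–(1.1213, 0.814666, 0.925242)  len=1.1315
  (v10,v0,v11) [--+] → (1.1213, -0.814666, 0)–(1.1213, -1.46591, 0)  len=0.6512
  (v10,v11,v2) [-+-] → (1.1213, -1.46591, 0)–(1.1213, -0.814666, 0.925242)  len=1.1315
  (v11,v0,v1) [+-+] → (1.1213, -0.814666, 0)–(1.1213, 0, 0)  len=0.8147
  (v11,v1,v2) [++-] → (1.1213, 0, 1.36731)–(1.1213, -0.814666, 0.925242)  len=0.9269

Chained into 1 loop(s):
  loop 1: 8 segments, perimeter = 7.0485
Total perimeter = 7.049


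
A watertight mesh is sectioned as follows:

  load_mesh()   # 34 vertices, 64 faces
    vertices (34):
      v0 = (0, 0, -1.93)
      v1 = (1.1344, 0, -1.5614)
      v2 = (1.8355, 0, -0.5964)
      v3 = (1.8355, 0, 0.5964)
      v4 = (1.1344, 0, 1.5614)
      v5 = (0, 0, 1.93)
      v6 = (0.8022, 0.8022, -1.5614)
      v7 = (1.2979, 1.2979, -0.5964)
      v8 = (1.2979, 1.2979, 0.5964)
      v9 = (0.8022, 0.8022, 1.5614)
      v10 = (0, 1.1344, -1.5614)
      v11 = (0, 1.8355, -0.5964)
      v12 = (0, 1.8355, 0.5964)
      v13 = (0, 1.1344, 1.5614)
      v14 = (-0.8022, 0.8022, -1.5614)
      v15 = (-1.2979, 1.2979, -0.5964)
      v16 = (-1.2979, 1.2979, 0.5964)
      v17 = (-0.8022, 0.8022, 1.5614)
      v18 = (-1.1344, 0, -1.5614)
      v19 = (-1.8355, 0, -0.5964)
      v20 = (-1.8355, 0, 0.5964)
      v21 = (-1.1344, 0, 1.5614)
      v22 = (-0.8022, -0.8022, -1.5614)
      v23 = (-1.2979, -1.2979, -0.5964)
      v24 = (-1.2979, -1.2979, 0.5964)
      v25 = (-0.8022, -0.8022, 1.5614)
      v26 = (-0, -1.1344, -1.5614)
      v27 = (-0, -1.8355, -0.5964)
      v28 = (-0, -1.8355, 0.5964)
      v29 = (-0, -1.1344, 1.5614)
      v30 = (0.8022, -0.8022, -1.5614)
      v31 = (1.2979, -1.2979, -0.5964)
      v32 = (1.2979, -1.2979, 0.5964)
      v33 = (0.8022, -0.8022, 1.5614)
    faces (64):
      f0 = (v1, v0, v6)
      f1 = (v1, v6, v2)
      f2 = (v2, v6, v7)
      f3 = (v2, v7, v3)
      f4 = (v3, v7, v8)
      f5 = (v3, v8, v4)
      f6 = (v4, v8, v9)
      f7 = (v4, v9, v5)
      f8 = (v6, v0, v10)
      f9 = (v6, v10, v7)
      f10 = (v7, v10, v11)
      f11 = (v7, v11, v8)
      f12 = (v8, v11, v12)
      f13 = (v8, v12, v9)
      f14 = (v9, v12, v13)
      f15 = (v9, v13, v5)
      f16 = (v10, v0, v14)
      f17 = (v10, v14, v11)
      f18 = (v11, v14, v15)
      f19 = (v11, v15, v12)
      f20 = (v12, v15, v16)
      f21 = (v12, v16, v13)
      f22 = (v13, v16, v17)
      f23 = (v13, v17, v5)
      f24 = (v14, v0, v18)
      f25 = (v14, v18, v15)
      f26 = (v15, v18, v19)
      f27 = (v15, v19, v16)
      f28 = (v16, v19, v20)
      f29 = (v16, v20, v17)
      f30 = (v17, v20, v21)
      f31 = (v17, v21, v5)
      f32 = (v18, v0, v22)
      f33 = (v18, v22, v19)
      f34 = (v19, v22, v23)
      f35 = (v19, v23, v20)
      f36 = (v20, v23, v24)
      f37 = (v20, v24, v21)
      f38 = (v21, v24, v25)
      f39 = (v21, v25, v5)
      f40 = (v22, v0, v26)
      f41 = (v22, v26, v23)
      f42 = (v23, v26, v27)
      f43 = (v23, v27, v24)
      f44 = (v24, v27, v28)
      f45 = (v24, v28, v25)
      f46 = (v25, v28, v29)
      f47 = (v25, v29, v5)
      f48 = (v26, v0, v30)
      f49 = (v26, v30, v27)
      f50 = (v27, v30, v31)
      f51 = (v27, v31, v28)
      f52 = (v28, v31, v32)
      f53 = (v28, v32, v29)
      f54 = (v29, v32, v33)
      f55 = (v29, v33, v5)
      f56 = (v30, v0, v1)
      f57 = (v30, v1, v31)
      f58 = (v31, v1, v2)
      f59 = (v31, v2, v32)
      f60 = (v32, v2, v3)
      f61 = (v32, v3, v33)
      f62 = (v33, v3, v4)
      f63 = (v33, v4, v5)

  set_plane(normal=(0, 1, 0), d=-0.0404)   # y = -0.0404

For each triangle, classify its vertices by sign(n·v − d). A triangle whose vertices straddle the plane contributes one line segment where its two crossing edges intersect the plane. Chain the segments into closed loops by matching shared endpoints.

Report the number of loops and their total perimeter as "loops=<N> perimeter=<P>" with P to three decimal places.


loops=1 perimeter=11.851

Straddling triangles (20 of 64):
  (v18,v0,v22) [++-] → (-0.0404, -0.0404, -1.91144)–(-1.11767, -0.0404, -1.5614)  len=1.1327
  (v18,v22,v19) [+-+] → (-1.11767, -0.0404, -1.5614)–(-1.78346, -0.0404, -0.644999)  len=1.1327
  (v19,v22,v23) [+--] → (-1.78346, -0.0404, -0.644999)–(-1.81877, -0.0404, -0.5964)  len=0.0601
  (v19,v23,v20) [+-+] → (-1.81877, -0.0404, -0.5964)–(-1.81877, -0.0404, 0.559271)  len=1.1557
  (v20,v23,v24) [+--] → (-1.81877, -0.0404, 0.559271)–(-1.81877, -0.0404, 0.5964)  len=0.0371
  (v20,v24,v21) [+-+] → (-1.81877, -0.0404, 0.5964)–(-1.13949, -0.0404, 1.53136)  len=1.1557
  (v21,v24,v25) [+--] → (-1.13949, -0.0404, 1.53136)–(-1.11767, -0.0404, 1.5614)  len=0.0371
  (v21,v25,v5) [+-+] → (-1.11767, -0.0404, 1.5614)–(-0.0404, -0.0404, 1.91144)  len=1.1327
  (v22,v0,v26) [-+-] → (-0.0404, -0.0404, -1.91144)–(0, -0.0404, -1.91687)  len=0.0408
  (v25,v29,v5) [--+] → (0, -0.0404, 1.91687)–(-0.0404, -0.0404, 1.91144)  len=0.0408
  (v26,v0,v30) [-+-] → (0, -0.0404, -1.91687)–(0.0404, -0.0404, -1.91144)  len=0.0408
  (v29,v33,v5) [--+] → (0.0404, -0.0404, 1.91144)–(0, -0.0404, 1.91687)  len=0.0408
  (v30,v0,v1) [-++] → (0.0404, -0.0404, -1.91144)–(1.11767, -0.0404, -1.5614)  len=1.1327
  (v30,v1,v31) [-+-] → (1.11767, -0.0404, -1.5614)–(1.13949, -0.0404, -1.53136)  len=0.0371
  (v31,v1,v2) [-++] → (1.13949, -0.0404, -1.53136)–(1.81877, -0.0404, -0.5964)  len=1.1557
  (v31,v2,v32) [-+-] → (1.81877, -0.0404, -0.5964)–(1.81877, -0.0404, -0.559271)  len=0.0371
  (v32,v2,v3) [-++] → (1.81877, -0.0404, -0.559271)–(1.81877, -0.0404, 0.5964)  len=1.1557
  (v32,v3,v33) [-+-] → (1.81877, -0.0404, 0.5964)–(1.78346, -0.0404, 0.644999)  len=0.0601
  (v33,v3,v4) [-++] → (1.78346, -0.0404, 0.644999)–(1.11767, -0.0404, 1.5614)  len=1.1327
  (v33,v4,v5) [-++] → (1.11767, -0.0404, 1.5614)–(0.0404, -0.0404, 1.91144)  len=1.1327

Chained into 1 loop(s):
  loop 1: 20 segments, perimeter = 11.8507
Total perimeter = 11.851


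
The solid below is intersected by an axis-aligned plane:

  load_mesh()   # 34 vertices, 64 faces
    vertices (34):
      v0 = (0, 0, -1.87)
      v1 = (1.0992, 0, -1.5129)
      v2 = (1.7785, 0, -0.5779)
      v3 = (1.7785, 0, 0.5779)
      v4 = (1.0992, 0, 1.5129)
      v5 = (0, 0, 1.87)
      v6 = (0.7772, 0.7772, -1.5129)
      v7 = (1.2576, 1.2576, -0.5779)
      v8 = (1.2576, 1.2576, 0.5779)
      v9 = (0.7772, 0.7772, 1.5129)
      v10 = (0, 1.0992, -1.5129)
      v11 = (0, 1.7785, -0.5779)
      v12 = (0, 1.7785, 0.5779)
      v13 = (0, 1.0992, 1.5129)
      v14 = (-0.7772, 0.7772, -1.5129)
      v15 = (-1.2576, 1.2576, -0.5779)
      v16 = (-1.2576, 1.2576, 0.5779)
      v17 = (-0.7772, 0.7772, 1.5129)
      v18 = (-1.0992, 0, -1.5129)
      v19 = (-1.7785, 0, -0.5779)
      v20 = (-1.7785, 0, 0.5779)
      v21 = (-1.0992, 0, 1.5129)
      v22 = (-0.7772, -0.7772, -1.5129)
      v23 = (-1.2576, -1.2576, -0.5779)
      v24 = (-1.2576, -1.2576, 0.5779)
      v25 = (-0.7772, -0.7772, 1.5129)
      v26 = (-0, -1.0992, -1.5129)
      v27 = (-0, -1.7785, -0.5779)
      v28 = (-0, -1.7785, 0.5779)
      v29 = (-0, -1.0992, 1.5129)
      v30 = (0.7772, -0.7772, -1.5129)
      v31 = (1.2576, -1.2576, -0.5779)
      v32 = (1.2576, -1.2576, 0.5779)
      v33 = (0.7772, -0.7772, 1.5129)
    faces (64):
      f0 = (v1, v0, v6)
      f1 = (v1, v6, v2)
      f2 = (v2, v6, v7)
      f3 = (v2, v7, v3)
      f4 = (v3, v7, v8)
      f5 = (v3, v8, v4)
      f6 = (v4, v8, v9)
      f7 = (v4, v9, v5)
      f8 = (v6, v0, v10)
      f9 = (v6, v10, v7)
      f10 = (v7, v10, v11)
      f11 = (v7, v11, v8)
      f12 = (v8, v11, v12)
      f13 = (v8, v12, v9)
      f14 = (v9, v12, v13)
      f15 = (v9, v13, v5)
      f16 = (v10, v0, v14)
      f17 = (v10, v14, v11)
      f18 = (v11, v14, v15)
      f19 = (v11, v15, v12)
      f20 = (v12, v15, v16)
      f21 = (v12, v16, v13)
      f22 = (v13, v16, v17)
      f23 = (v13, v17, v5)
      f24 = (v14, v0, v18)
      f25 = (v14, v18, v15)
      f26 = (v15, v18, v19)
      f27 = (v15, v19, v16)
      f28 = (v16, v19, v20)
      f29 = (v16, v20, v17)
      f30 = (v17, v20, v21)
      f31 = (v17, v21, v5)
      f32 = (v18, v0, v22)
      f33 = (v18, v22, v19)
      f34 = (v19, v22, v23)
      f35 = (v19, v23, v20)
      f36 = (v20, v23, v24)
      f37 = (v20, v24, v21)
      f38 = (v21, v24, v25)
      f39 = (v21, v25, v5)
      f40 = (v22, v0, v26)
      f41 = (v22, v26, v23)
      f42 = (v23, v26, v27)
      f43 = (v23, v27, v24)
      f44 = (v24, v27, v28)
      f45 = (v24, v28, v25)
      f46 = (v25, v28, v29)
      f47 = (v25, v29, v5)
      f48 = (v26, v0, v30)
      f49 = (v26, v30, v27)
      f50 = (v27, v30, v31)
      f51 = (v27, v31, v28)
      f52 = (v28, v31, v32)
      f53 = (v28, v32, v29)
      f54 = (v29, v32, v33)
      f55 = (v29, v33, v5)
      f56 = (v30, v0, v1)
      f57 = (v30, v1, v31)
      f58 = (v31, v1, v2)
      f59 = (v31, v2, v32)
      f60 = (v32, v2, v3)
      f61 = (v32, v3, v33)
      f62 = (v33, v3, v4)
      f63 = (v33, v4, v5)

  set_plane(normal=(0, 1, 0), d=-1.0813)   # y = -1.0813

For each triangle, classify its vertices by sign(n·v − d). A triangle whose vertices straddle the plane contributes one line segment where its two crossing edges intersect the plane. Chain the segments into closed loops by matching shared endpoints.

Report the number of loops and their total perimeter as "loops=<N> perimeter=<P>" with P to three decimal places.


Straddling triangles (20 of 64):
  (v19,v22,v23) [++-] → (-1.0813, -1.0813, -0.921032)–(-1.33062, -1.0813, -0.5779)  len=0.4241
  (v19,v23,v20) [+-+] → (-1.33062, -1.0813, -0.5779)–(-1.33062, -1.0813, -0.415871)  len=0.1620
  (v20,v23,v24) [+--] → (-1.33062, -1.0813, -0.415871)–(-1.33062, -1.0813, 0.5779)  len=0.9938
  (v20,v24,v21) [+-+] → (-1.33062, -1.0813, 0.5779)–(-1.23539, -1.0813, 0.708975)  len=0.1620
  (v21,v24,v25) [+-+] → (-1.23539, -1.0813, 0.708975)–(-1.0813, -1.0813, 0.921032)  len=0.2621
  (v22,v0,v26) [++-] → (0, -1.0813, -1.51872)–(-0.0432046, -1.0813, -1.5129)  len=0.0436
  (v22,v26,v23) [+--] → (-0.0432046, -1.0813, -1.5129)–(-1.0813, -1.0813, -0.921032)  len=1.1950
  (v24,v28,v25) [--+] → (-0.54116, -1.0813, 1.22894)–(-1.0813, -1.0813, 0.921032)  len=0.6217
  (v25,v28,v29) [+--] → (-0.54116, -1.0813, 1.22894)–(-0.0432046, -1.0813, 1.5129)  len=0.5732
  (v25,v29,v5) [+-+] → (-0.0432046, -1.0813, 1.5129)–(0, -1.0813, 1.51872)  len=0.0436
  (v26,v0,v30) [-++] → (0, -1.0813, -1.51872)–(0.0432046, -1.0813, -1.5129)  len=0.0436
  (v26,v30,v27) [-+-] → (0.0432046, -1.0813, -1.5129)–(0.54116, -1.0813, -1.22894)  len=0.5732
  (v27,v30,v31) [-+-] → (0.54116, -1.0813, -1.22894)–(1.0813, -1.0813, -0.921032)  len=0.6217
  (v29,v32,v33) [--+] → (1.0813, -1.0813, 0.921032)–(0.0432046, -1.0813, 1.5129)  len=1.1950
  (v29,v33,v5) [-++] → (0.0432046, -1.0813, 1.5129)–(0, -1.0813, 1.51872)  len=0.0436
  (v30,v1,v31) [++-] → (1.23539, -1.0813, -0.708975)–(1.0813, -1.0813, -0.921032)  len=0.2621
  (v31,v1,v2) [-++] → (1.23539, -1.0813, -0.708975)–(1.33062, -1.0813, -0.5779)  len=0.1620
  (v31,v2,v32) [-+-] → (1.33062, -1.0813, -0.5779)–(1.33062, -1.0813, 0.415871)  len=0.9938
  (v32,v2,v3) [-++] → (1.33062, -1.0813, 0.415871)–(1.33062, -1.0813, 0.5779)  len=0.1620
  (v32,v3,v33) [-++] → (1.33062, -1.0813, 0.5779)–(1.0813, -1.0813, 0.921032)  len=0.4241

Chained into 1 loop(s):
  loop 1: 20 segments, perimeter = 8.9624
Total perimeter = 8.962

loops=1 perimeter=8.962


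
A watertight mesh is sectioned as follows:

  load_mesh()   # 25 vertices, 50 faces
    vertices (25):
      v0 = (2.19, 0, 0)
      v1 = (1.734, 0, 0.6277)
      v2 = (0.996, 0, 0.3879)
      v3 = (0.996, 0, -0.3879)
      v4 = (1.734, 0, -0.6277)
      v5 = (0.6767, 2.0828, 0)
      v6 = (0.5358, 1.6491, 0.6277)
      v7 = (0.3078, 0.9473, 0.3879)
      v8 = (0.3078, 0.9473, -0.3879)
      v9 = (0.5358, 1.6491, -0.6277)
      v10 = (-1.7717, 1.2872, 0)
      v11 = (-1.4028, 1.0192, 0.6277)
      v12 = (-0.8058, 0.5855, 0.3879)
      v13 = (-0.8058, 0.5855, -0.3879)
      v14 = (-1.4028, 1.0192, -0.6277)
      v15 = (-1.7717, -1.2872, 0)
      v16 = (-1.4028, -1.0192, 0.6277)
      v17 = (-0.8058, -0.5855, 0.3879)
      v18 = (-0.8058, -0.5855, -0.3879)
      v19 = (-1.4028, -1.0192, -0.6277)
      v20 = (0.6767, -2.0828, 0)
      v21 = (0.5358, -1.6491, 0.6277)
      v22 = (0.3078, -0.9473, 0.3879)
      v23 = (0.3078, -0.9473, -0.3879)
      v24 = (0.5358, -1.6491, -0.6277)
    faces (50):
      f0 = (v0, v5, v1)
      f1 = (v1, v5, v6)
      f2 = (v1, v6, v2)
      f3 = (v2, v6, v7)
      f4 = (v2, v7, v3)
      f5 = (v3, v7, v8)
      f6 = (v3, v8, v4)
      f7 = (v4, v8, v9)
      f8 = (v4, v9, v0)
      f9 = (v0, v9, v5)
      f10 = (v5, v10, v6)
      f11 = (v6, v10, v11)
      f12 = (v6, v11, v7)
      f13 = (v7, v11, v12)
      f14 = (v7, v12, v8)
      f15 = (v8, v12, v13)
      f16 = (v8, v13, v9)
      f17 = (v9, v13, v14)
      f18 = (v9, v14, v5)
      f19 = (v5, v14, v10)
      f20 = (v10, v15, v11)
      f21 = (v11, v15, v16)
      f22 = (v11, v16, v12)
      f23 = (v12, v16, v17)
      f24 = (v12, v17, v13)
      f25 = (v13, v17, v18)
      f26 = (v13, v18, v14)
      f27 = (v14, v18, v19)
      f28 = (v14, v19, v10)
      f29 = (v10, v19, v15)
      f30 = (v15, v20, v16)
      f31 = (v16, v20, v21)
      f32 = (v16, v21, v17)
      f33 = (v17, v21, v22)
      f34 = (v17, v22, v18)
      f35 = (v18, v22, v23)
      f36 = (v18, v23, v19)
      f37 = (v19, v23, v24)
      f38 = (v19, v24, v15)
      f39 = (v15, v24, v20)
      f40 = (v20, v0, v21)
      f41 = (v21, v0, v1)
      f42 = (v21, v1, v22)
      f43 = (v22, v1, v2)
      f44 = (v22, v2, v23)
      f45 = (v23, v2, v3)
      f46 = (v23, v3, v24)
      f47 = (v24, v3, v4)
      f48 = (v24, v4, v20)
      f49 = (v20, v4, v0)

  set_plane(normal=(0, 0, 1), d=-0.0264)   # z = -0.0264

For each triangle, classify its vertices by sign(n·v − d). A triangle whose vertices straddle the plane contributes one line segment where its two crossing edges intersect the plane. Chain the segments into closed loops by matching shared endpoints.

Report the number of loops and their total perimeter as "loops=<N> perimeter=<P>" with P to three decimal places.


loops=2 perimeter=18.614

Straddling triangles (20 of 50):
  (v2,v7,v3) [++-] → (0.675319, 0.441414, -0.0264)–(0.996, 0, -0.0264)  len=0.5456
  (v3,v7,v8) [-+-] → (0.675319, 0.441414, -0.0264)–(0.3078, 0.9473, -0.0264)  len=0.6253
  (v4,v9,v0) [--+] → (2.12043, 0.0693584, -0.0264)–(2.17082, 0, -0.0264)  len=0.0857
  (v0,v9,v5) [+-+] → (2.12043, 0.0693584, -0.0264)–(0.670774, 2.06456, -0.0264)  len=2.4662
  (v7,v12,v8) [++-] → (-0.211105, 0.778712, -0.0264)–(0.3078, 0.9473, -0.0264)  len=0.5456
  (v8,v12,v13) [-+-] → (-0.211105, 0.778712, -0.0264)–(-0.8058, 0.5855, -0.0264)  len=0.6253
  (v9,v14,v5) [--+] → (0.58924, 2.03807, -0.0264)–(0.670774, 2.06456, -0.0264)  len=0.0857
  (v5,v14,v10) [+-+] → (0.58924, 2.03807, -0.0264)–(-1.75618, 1.27593, -0.0264)  len=2.4661
  (v12,v17,v13) [++-] → (-0.8058, 0.0398484, -0.0264)–(-0.8058, 0.5855, -0.0264)  len=0.5457
  (v13,v17,v18) [-+-] → (-0.8058, 0.0398484, -0.0264)–(-0.8058, -0.5855, -0.0264)  len=0.6253
  (v14,v19,v10) [--+] → (-1.75618, 1.1902, -0.0264)–(-1.75618, 1.27593, -0.0264)  len=0.0857
  (v10,v19,v15) [+-+] → (-1.75618, 1.1902, -0.0264)–(-1.75618, -1.27593, -0.0264)  len=2.4661
  (v17,v22,v18) [++-] → (-0.286895, -0.754088, -0.0264)–(-0.8058, -0.5855, -0.0264)  len=0.5456
  (v18,v22,v23) [-+-] → (-0.286895, -0.754088, -0.0264)–(0.3078, -0.9473, -0.0264)  len=0.6253
  (v19,v24,v15) [--+] → (-1.67465, -1.30242, -0.0264)–(-1.75618, -1.27593, -0.0264)  len=0.0857
  (v15,v24,v20) [+-+] → (-1.67465, -1.30242, -0.0264)–(0.670774, -2.06456, -0.0264)  len=2.4661
  (v22,v2,v23) [++-] → (0.628481, -0.505886, -0.0264)–(0.3078, -0.9473, -0.0264)  len=0.5456
  (v23,v2,v3) [-+-] → (0.628481, -0.505886, -0.0264)–(0.996, 0, -0.0264)  len=0.6253
  (v24,v4,v20) [--+] → (0.721168, -1.9952, -0.0264)–(0.670774, -2.06456, -0.0264)  len=0.0857
  (v20,v4,v0) [+-+] → (0.721168, -1.9952, -0.0264)–(2.17082, 0, -0.0264)  len=2.4662

Chained into 2 loop(s):
  loop 1: 10 segments, perimeter = 5.8546
  loop 2: 10 segments, perimeter = 12.7595
Total perimeter = 18.614
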